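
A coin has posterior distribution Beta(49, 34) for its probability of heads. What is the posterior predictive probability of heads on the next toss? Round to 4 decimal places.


Posterior predictive = E[theta] = alpha/(alpha+beta)
= 49/83
= 0.5904

0.5904


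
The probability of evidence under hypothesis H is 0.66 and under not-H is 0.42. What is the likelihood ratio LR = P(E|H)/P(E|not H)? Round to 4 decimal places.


LR = 0.66 / 0.42
= 1.5714

1.5714


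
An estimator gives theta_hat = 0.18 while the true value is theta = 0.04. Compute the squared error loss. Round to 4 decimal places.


The squared error loss is (theta_hat - theta)^2
= (0.18 - 0.04)^2
= (0.14)^2 = 0.0196

0.0196


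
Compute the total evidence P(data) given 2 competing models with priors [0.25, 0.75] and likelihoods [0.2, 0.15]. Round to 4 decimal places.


Marginal likelihood = sum P(model_i) * P(data|model_i)
Model 1: 0.25 * 0.2 = 0.05
Model 2: 0.75 * 0.15 = 0.1125
Total = 0.1625

0.1625


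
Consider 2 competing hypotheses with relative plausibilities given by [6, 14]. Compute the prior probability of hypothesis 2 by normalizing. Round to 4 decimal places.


Sum of weights = 6 + 14 = 20
Normalized prior for H2 = 14 / 20
= 0.7

0.7


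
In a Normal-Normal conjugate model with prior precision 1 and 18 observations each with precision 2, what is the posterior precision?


Posterior precision = prior precision + n * observation precision
= 1 + 18 * 2
= 1 + 36 = 37

37


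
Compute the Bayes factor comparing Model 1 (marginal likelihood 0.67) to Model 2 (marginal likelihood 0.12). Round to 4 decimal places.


BF12 = marginal likelihood of M1 / marginal likelihood of M2
= 0.67/0.12
= 5.5833

5.5833


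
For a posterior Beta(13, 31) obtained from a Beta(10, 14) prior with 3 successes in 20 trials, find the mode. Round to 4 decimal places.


Mode = (alpha - 1) / (alpha + beta - 2)
= 12 / 42
= 0.2857

0.2857


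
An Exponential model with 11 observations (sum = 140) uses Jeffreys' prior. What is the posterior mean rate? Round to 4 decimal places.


Posterior Gamma(11, 140)
E[lambda] = 11/140 = 0.0786

0.0786


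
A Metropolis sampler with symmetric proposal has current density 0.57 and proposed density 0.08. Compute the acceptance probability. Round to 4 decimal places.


For symmetric proposals, acceptance = min(1, pi(x*)/pi(x))
= min(1, 0.08/0.57)
= min(1, 0.1404) = 0.1404

0.1404


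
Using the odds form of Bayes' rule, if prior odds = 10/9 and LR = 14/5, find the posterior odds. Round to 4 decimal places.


Bayes' rule in odds form: posterior odds = prior odds * LR
= (10 * 14) / (9 * 5)
= 140/45 = 3.1111

3.1111


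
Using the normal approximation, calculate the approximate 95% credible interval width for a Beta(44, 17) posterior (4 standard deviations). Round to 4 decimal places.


Var(Beta) = 44*17/(61^2 * 62) = 0.0032
SD = 0.0569
Width ~ 4*SD = 0.2278

0.2278


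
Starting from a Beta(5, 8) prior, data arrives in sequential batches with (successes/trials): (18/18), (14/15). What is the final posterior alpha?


In sequential Bayesian updating, we sum all successes.
Total successes = 32
Final alpha = 5 + 32 = 37

37


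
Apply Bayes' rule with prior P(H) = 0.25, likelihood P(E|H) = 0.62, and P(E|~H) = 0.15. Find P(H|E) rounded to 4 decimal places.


Step 1: Compute marginal P(E) = P(E|H)P(H) + P(E|~H)P(~H)
= 0.62*0.25 + 0.15*0.75 = 0.2675
Step 2: P(H|E) = P(E|H)P(H)/P(E) = 0.155/0.2675
= 0.5794

0.5794


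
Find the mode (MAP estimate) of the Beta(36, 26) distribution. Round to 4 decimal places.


For Beta(a,b) with a,b > 1:
Mode = (a-1)/(a+b-2) = (36-1)/(62-2)
= 35/60 = 0.5833

0.5833


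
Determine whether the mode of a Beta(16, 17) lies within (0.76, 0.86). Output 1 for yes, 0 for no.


First find the mode: (a-1)/(a+b-2) = 0.4839
Is 0.4839 in (0.76, 0.86)? 0

0


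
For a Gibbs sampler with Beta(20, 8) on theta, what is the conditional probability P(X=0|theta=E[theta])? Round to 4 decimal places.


E[theta] = 20/(20+8) = 0.7143
P(X=0|theta) = 1 - theta = 0.2857

0.2857


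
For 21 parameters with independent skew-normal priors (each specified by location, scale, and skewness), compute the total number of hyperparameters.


A skew-normal prior has 3 hyperparameters per parameter.
Total = 21 * 3 = 63

63


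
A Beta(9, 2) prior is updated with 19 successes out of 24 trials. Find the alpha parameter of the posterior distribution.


In the Beta-Binomial conjugate update:
alpha_post = alpha_prior + successes
= 9 + 19
= 28

28


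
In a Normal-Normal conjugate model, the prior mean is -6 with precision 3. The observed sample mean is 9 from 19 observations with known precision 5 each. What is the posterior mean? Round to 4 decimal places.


Posterior precision = tau0 + n*tau = 3 + 19*5 = 98
Posterior mean = (tau0*mu0 + n*tau*xbar) / posterior_precision
= (3*-6 + 19*5*9) / 98
= 837 / 98 = 8.5408

8.5408


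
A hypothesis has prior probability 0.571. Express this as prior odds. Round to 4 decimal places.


Odds = P(H) / P(not H) = 0.571 / 0.429
= 1.331

1.331


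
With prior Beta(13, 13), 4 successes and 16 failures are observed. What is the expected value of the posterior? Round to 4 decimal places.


Posterior = Beta(17, 29)
E[theta] = alpha/(alpha+beta)
= 17/46 = 0.3696

0.3696


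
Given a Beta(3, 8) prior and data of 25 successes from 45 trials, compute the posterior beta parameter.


Number of failures = 45 - 25 = 20
Posterior beta = 8 + 20 = 28

28


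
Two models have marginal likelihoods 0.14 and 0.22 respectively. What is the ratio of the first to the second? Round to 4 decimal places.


Evidence ratio = 0.14 / 0.22
= 0.6364

0.6364


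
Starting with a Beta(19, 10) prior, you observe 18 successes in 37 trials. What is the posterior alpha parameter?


For a Beta-Binomial conjugate model:
Posterior alpha = prior alpha + number of successes
= 19 + 18 = 37

37


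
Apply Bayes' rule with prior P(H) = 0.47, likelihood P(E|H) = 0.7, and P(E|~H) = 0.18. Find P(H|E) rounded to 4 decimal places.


Step 1: Compute marginal P(E) = P(E|H)P(H) + P(E|~H)P(~H)
= 0.7*0.47 + 0.18*0.53 = 0.4244
Step 2: P(H|E) = P(E|H)P(H)/P(E) = 0.329/0.4244
= 0.7752

0.7752


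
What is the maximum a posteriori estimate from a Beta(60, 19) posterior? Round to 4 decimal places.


The MAP estimate equals the mode of the distribution.
Mode of Beta(a,b) = (a-1)/(a+b-2)
= 59/77
= 0.7662

0.7662


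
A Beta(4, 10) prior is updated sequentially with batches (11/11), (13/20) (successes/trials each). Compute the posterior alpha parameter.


Sequential conjugate updating is equivalent to a single batch update.
Total successes across all batches = 24
alpha_posterior = alpha_prior + total_successes = 4 + 24
= 28

28


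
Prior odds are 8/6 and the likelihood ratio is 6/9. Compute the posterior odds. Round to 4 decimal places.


Posterior odds = prior odds * likelihood ratio
= (8/6) * (6/9)
= 48 / 54
= 0.8889

0.8889


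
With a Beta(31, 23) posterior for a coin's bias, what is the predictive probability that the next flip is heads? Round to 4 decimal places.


The predictive probability equals the posterior mean.
P(next = heads) = alpha / (alpha + beta)
= 31 / 54 = 0.5741

0.5741


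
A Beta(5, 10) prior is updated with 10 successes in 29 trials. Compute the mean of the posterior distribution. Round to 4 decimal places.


After update: Beta(15, 29)
Mean = 15 / (15 + 29) = 15 / 44
= 0.3409

0.3409


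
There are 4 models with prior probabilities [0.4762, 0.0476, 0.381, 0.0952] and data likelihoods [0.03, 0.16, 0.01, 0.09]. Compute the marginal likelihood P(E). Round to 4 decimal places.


P(E) = sum over models of P(M_i) * P(E|M_i)
= 0.4762*0.03 + 0.0476*0.16 + 0.381*0.01 + 0.0952*0.09
= 0.0343

0.0343


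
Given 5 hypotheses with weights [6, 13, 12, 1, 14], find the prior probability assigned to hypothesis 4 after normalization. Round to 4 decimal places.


To normalize, divide each weight by the sum of all weights.
Sum = 46
Prior(H4) = 1/46 = 0.0217

0.0217


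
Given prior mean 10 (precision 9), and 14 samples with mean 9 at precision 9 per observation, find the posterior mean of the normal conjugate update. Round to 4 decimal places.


The posterior mean is a precision-weighted average of prior and data.
Post. prec. = 9 + 126 = 135
Post. mean = (90 + 1134)/135 = 1224/135 = 9.0667

9.0667


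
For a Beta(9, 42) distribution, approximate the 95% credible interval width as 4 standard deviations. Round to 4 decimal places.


Variance of Beta(a,b) = ab / ((a+b)^2 * (a+b+1))
= 9*42 / ((51)^2 * 52)
= 0.0028
SD = sqrt(0.0028) = 0.0529
Width = 4 * SD = 0.2115

0.2115


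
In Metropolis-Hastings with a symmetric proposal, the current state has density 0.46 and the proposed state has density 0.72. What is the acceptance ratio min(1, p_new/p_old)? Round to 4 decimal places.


Ratio = p_new / p_old = 0.72 / 0.46 = 1.5652
Acceptance = min(1, 1.5652) = 1.0

1.0


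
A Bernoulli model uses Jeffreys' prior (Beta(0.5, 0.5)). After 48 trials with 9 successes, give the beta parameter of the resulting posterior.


Posterior = Beta(prior_alpha + successes, prior_beta + failures)
= Beta(0.5 + 9, 0.5 + 39)
Posterior beta = 0.5 + (n - k) = 0.5 + 39 = 39.5

39.5


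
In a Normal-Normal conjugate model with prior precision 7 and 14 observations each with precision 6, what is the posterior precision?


Posterior precision = prior precision + n * observation precision
= 7 + 14 * 6
= 7 + 84 = 91

91


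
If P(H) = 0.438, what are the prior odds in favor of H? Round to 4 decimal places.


Prior odds = P(H) / (1 - P(H))
= 0.438 / 0.562
= 0.7794

0.7794


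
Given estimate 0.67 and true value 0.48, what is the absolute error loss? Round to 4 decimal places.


Absolute error = |estimate - true|
= |0.19| = 0.19

0.19


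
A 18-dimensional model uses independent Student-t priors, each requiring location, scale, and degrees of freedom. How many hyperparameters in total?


Per parameter: 3 (location, scale, and degrees of freedom).
Total = 18 * 3 = 54

54


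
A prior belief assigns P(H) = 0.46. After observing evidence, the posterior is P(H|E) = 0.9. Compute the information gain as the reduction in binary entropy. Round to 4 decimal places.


H(prior) = -0.46*log2(0.46) - 0.54*log2(0.54)
= 0.9954
H(post) = -0.9*log2(0.9) - 0.1*log2(0.1)
= 0.469
IG = 0.9954 - 0.469 = 0.5264

0.5264


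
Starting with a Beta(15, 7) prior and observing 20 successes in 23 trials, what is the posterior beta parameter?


Posterior beta = prior beta + failures
Failures = 23 - 20 = 3
beta_post = 7 + 3 = 10

10


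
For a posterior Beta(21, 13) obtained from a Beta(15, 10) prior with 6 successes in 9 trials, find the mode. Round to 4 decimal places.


Mode = (alpha - 1) / (alpha + beta - 2)
= 20 / 32
= 0.625

0.625


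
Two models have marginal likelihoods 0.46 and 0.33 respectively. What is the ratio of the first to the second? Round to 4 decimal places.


Evidence ratio = 0.46 / 0.33
= 1.3939

1.3939


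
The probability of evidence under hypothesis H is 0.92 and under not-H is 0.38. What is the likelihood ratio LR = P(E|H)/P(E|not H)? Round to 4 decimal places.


LR = 0.92 / 0.38
= 2.4211

2.4211


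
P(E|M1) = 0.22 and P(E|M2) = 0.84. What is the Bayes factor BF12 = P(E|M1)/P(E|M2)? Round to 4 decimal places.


Bayes factor BF12 = P(E|M1) / P(E|M2)
= 0.22 / 0.84
= 0.2619

0.2619


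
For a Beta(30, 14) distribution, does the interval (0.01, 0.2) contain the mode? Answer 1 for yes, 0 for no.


Mode of Beta(a,b) = (a-1)/(a+b-2)
= (30-1)/(30+14-2) = 0.6905
Check: 0.01 <= 0.6905 <= 0.2?
Result: 0

0


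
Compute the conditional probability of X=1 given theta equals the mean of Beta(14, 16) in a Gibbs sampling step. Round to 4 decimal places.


Mean of Beta(14, 16) = 0.4667
P(X=1 | theta=0.4667) = 0.4667

0.4667


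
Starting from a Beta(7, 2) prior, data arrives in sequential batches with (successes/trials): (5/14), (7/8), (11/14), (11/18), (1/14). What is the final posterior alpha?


In sequential Bayesian updating, we sum all successes.
Total successes = 35
Final alpha = 7 + 35 = 42

42


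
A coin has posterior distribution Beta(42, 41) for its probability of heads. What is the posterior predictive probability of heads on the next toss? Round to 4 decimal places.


Posterior predictive = E[theta] = alpha/(alpha+beta)
= 42/83
= 0.506

0.506


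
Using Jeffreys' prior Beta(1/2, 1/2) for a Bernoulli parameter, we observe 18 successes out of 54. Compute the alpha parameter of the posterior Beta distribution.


Conjugate update: Beta(0.5 + k, 0.5 + n - k).
k = 18, n - k = 36
Posterior alpha = 0.5 + k = 0.5 + 18 = 18.5

18.5


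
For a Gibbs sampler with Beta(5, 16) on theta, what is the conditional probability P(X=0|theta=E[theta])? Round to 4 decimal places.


E[theta] = 5/(5+16) = 0.2381
P(X=0|theta) = 1 - theta = 0.7619

0.7619


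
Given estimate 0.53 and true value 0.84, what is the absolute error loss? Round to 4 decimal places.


Absolute error = |estimate - true|
= |-0.31| = 0.31

0.31


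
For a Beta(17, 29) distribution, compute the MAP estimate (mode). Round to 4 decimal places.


MAP = mode = (a-1)/(a+b-2)
= (17-1)/(17+29-2)
= 16/44 = 0.3636

0.3636


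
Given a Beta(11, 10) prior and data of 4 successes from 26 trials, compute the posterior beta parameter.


Number of failures = 26 - 4 = 22
Posterior beta = 10 + 22 = 32

32


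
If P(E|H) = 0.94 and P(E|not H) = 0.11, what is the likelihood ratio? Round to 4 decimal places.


Likelihood ratio = P(E|H) / P(E|not H)
= 0.94 / 0.11
= 8.5455

8.5455


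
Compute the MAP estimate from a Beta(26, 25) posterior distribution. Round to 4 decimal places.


MAP = mode of Beta distribution
= (alpha - 1)/(alpha + beta - 2)
= (26-1)/(26+25-2)
= 25/49 = 0.5102

0.5102


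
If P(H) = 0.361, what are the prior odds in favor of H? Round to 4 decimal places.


Prior odds = P(H) / (1 - P(H))
= 0.361 / 0.639
= 0.5649

0.5649


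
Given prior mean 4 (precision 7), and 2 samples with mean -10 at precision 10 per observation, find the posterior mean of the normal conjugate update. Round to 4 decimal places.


The posterior mean is a precision-weighted average of prior and data.
Post. prec. = 7 + 20 = 27
Post. mean = (28 + -200)/27 = -172/27 = -6.3704

-6.3704


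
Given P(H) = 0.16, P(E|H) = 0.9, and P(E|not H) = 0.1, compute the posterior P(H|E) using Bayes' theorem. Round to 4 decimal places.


By Bayes' theorem: P(H|E) = P(E|H)*P(H) / P(E)
P(E) = P(E|H)*P(H) + P(E|not H)*P(not H)
P(E) = 0.9*0.16 + 0.1*0.84 = 0.228
P(H|E) = 0.9*0.16 / 0.228 = 0.6316

0.6316


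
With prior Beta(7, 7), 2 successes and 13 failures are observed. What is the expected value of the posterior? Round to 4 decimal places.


Posterior = Beta(9, 20)
E[theta] = alpha/(alpha+beta)
= 9/29 = 0.3103

0.3103


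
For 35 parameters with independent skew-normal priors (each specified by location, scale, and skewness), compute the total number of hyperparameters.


A skew-normal prior has 3 hyperparameters per parameter.
Total = 35 * 3 = 105

105


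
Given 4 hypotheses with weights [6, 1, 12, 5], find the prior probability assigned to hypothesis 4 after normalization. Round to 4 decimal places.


To normalize, divide each weight by the sum of all weights.
Sum = 24
Prior(H4) = 5/24 = 0.2083

0.2083


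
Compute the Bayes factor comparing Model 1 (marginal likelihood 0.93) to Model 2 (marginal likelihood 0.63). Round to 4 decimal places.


BF12 = marginal likelihood of M1 / marginal likelihood of M2
= 0.93/0.63
= 1.4762

1.4762


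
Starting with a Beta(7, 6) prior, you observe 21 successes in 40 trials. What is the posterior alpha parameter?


For a Beta-Binomial conjugate model:
Posterior alpha = prior alpha + number of successes
= 7 + 21 = 28

28


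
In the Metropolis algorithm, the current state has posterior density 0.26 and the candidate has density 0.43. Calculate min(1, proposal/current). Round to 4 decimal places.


Ratio = 0.43/0.26 = 1.6538
Acceptance probability = min(1, 1.6538)
= 1.0

1.0


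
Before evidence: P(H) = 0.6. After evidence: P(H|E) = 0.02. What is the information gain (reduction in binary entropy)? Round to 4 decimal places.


Prior entropy = 0.971
Posterior entropy = 0.1414
Information gain = 0.971 - 0.1414 = 0.8295

0.8295


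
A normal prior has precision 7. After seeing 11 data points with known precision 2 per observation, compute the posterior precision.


In the conjugate normal model, precisions add:
tau_posterior = tau_prior + n * tau_data
= 7 + 11*2 = 29

29


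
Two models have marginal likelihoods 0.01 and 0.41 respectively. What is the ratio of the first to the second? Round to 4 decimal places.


Evidence ratio = 0.01 / 0.41
= 0.0244

0.0244


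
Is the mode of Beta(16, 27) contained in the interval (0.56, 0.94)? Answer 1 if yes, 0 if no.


Mode = (a-1)/(a+b-2) = 15/41 = 0.3659
Interval: (0.56, 0.94)
Contains mode? 0

0


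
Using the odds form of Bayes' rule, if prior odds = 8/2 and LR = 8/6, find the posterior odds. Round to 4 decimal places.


Bayes' rule in odds form: posterior odds = prior odds * LR
= (8 * 8) / (2 * 6)
= 64/12 = 5.3333

5.3333


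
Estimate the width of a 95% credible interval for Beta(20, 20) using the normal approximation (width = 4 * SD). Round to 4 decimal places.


For Beta(a,b): Var = ab/((a+b)^2(a+b+1))
Var = 0.0061, SD = 0.0781
Approximate 95% CI width = 4 * 0.0781 = 0.3123

0.3123


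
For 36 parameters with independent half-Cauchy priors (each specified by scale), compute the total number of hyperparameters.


A half-Cauchy prior has 1 hyperparameter per parameter.
Total = 36 * 1 = 36

36


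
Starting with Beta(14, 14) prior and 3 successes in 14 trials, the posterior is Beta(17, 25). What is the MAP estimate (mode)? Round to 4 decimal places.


The mode of Beta(a, b) when a > 1 and b > 1 is (a-1)/(a+b-2)
= (17 - 1) / (17 + 25 - 2)
= 16 / 40
= 0.4

0.4


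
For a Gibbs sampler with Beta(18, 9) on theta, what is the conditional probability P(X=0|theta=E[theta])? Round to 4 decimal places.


E[theta] = 18/(18+9) = 0.6667
P(X=0|theta) = 1 - theta = 0.3333

0.3333


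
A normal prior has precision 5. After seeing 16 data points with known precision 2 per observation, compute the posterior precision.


In the conjugate normal model, precisions add:
tau_posterior = tau_prior + n * tau_data
= 5 + 16*2 = 37

37


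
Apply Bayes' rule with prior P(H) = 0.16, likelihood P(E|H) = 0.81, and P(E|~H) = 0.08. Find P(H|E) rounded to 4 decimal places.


Step 1: Compute marginal P(E) = P(E|H)P(H) + P(E|~H)P(~H)
= 0.81*0.16 + 0.08*0.84 = 0.1968
Step 2: P(H|E) = P(E|H)P(H)/P(E) = 0.1296/0.1968
= 0.6585

0.6585


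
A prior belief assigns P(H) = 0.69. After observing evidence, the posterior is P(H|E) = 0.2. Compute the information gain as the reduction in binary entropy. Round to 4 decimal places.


H(prior) = -0.69*log2(0.69) - 0.31*log2(0.31)
= 0.8932
H(post) = -0.2*log2(0.2) - 0.8*log2(0.8)
= 0.7219
IG = 0.8932 - 0.7219 = 0.1712

0.1712


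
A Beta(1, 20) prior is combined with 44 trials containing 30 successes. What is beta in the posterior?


In conjugate updating:
beta_posterior = beta_prior + (n - k)
= 20 + (44 - 30)
= 20 + 14 = 34

34


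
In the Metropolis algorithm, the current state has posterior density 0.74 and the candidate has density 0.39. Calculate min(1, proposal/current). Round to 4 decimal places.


Ratio = 0.39/0.74 = 0.527
Acceptance probability = min(1, 0.527)
= 0.527

0.527


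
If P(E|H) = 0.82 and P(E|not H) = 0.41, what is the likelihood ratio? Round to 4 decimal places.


Likelihood ratio = P(E|H) / P(E|not H)
= 0.82 / 0.41
= 2.0

2.0


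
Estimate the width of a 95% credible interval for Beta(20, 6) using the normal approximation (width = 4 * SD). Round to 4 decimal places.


For Beta(a,b): Var = ab/((a+b)^2(a+b+1))
Var = 0.0066, SD = 0.0811
Approximate 95% CI width = 4 * 0.0811 = 0.3243

0.3243


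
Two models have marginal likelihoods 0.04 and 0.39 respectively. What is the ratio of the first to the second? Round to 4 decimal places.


Evidence ratio = 0.04 / 0.39
= 0.1026

0.1026


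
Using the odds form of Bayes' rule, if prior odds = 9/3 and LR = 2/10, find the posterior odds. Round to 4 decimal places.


Bayes' rule in odds form: posterior odds = prior odds * LR
= (9 * 2) / (3 * 10)
= 18/30 = 0.6

0.6


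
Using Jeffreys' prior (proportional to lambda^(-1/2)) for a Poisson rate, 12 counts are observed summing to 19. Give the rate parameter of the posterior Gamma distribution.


Conjugate update: Gamma(prior_shape + S, prior_rate + n).
Prior shape = 0.5, prior rate = 0.
Posterior rate = 0 + n = 12

12.0


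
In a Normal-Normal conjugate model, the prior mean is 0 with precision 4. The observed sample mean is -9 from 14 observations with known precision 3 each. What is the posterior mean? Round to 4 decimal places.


Posterior precision = tau0 + n*tau = 4 + 14*3 = 46
Posterior mean = (tau0*mu0 + n*tau*xbar) / posterior_precision
= (4*0 + 14*3*-9) / 46
= -378 / 46 = -8.2174

-8.2174


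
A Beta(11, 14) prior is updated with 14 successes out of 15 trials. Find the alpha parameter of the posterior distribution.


In the Beta-Binomial conjugate update:
alpha_post = alpha_prior + successes
= 11 + 14
= 25

25


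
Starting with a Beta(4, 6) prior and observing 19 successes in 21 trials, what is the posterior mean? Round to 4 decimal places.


Posterior parameters: alpha = 4 + 19 = 23
beta = 6 + 2 = 8
Posterior mean = alpha / (alpha + beta) = 23 / 31
= 0.7419

0.7419


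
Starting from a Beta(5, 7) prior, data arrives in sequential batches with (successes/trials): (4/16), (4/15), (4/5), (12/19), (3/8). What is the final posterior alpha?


In sequential Bayesian updating, we sum all successes.
Total successes = 27
Final alpha = 5 + 27 = 32

32


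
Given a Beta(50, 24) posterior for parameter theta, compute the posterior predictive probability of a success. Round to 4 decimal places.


For a Beta-Bernoulli model, the predictive probability is the mean:
P(success) = 50/(50+24) = 50/74 = 0.6757

0.6757


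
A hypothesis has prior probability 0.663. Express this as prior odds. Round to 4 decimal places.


Odds = P(H) / P(not H) = 0.663 / 0.337
= 1.9674

1.9674


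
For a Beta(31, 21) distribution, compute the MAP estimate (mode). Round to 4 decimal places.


MAP = mode = (a-1)/(a+b-2)
= (31-1)/(31+21-2)
= 30/50 = 0.6

0.6


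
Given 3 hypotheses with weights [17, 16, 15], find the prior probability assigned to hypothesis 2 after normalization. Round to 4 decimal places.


To normalize, divide each weight by the sum of all weights.
Sum = 48
Prior(H2) = 16/48 = 0.3333

0.3333


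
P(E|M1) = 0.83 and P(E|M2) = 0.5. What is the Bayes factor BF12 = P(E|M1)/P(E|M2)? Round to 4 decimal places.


Bayes factor BF12 = P(E|M1) / P(E|M2)
= 0.83 / 0.5
= 1.66

1.66


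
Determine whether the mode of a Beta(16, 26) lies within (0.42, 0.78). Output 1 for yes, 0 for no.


First find the mode: (a-1)/(a+b-2) = 0.375
Is 0.375 in (0.42, 0.78)? 0

0


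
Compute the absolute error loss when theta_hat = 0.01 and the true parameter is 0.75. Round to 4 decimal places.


L = |theta_hat - theta_true|
= |0.01 - 0.75| = 0.74

0.74


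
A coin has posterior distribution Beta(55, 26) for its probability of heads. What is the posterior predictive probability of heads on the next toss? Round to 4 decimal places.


Posterior predictive = E[theta] = alpha/(alpha+beta)
= 55/81
= 0.679

0.679


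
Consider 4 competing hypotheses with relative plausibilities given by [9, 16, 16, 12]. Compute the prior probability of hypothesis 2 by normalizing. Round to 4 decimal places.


Sum of weights = 9 + 16 + 16 + 12 = 53
Normalized prior for H2 = 16 / 53
= 0.3019

0.3019


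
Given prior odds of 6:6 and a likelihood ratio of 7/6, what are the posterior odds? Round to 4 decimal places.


Posterior odds = prior odds * LR
Prior odds = 6/6 = 1.0
LR = 7/6 = 1.1667
Posterior odds = 1.0 * 1.1667 = 1.1667

1.1667


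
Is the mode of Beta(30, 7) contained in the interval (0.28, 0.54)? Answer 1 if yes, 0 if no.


Mode = (a-1)/(a+b-2) = 29/35 = 0.8286
Interval: (0.28, 0.54)
Contains mode? 0

0


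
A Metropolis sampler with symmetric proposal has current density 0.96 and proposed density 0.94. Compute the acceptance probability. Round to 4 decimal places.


For symmetric proposals, acceptance = min(1, pi(x*)/pi(x))
= min(1, 0.94/0.96)
= min(1, 0.9792) = 0.9792

0.9792


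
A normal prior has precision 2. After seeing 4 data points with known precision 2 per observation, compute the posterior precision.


In the conjugate normal model, precisions add:
tau_posterior = tau_prior + n * tau_data
= 2 + 4*2 = 10

10


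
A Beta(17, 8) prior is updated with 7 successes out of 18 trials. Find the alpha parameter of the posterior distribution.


In the Beta-Binomial conjugate update:
alpha_post = alpha_prior + successes
= 17 + 7
= 24

24


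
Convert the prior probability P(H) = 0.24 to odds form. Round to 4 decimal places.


P(not H) = 1 - 0.24 = 0.76
Odds = 0.24 / 0.76 = 0.3158

0.3158


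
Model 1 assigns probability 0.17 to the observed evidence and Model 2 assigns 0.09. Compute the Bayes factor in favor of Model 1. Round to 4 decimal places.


BF = P(data|M1) / P(data|M2)
= 0.17 / 0.09 = 1.8889

1.8889


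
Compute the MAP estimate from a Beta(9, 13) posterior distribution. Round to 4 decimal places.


MAP = mode of Beta distribution
= (alpha - 1)/(alpha + beta - 2)
= (9-1)/(9+13-2)
= 8/20 = 0.4

0.4


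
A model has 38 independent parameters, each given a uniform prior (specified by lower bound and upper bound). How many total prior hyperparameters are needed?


Each uniform prior needs 2 hyperparameters (lower bound and upper bound).
Total = 2 * 38 = 76

76


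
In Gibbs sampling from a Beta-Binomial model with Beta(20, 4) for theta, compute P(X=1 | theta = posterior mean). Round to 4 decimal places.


Posterior mean = alpha/(alpha+beta) = 20/24 = 0.8333
P(X=1|theta=mean) = theta = 0.8333

0.8333


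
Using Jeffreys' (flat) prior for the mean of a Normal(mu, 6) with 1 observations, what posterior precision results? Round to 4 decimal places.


Flat prior means prior precision is 0.
Posterior precision = n / sigma^2 = 1/6 = 0.1667

0.1667


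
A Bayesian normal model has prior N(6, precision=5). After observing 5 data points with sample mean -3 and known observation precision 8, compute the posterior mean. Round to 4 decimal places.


Posterior mean = (prior_precision * prior_mean + n * data_precision * data_mean) / (prior_precision + n * data_precision)
Numerator = 5*6 + 5*8*-3 = -90
Denominator = 5 + 5*8 = 45
Posterior mean = -2.0

-2.0


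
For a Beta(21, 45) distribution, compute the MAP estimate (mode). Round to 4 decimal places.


MAP = mode = (a-1)/(a+b-2)
= (21-1)/(21+45-2)
= 20/64 = 0.3125

0.3125


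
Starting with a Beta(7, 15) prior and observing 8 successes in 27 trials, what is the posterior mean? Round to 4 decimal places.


Posterior parameters: alpha = 7 + 8 = 15
beta = 15 + 19 = 34
Posterior mean = alpha / (alpha + beta) = 15 / 49
= 0.3061

0.3061


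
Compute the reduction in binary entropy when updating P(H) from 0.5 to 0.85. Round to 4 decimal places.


H_before = -p*log2(p) - (1-p)*log2(1-p) for p=0.5: 1.0
H_after for p=0.85: 0.6098
Reduction = 1.0 - 0.6098 = 0.3902

0.3902


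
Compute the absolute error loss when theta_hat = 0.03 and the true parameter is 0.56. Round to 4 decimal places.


L = |theta_hat - theta_true|
= |0.03 - 0.56| = 0.53

0.53


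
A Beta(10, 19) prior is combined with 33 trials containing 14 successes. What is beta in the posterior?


In conjugate updating:
beta_posterior = beta_prior + (n - k)
= 19 + (33 - 14)
= 19 + 19 = 38

38


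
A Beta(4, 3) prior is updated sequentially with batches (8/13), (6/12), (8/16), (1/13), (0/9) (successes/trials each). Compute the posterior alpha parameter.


Sequential conjugate updating is equivalent to a single batch update.
Total successes across all batches = 23
alpha_posterior = alpha_prior + total_successes = 4 + 23
= 27

27


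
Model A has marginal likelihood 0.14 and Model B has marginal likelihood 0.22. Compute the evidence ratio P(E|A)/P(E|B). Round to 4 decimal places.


Evidence ratio = P(E|A) / P(E|B)
= 0.14 / 0.22
= 0.6364

0.6364


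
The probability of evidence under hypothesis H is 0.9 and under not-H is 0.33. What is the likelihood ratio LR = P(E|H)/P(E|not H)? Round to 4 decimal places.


LR = 0.9 / 0.33
= 2.7273

2.7273


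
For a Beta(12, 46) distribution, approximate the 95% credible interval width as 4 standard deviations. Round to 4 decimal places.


Variance of Beta(a,b) = ab / ((a+b)^2 * (a+b+1))
= 12*46 / ((58)^2 * 59)
= 0.0028
SD = sqrt(0.0028) = 0.0527
Width = 4 * SD = 0.2109

0.2109


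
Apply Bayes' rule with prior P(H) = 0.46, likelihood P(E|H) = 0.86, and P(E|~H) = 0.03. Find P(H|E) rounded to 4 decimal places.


Step 1: Compute marginal P(E) = P(E|H)P(H) + P(E|~H)P(~H)
= 0.86*0.46 + 0.03*0.54 = 0.4118
Step 2: P(H|E) = P(E|H)P(H)/P(E) = 0.3956/0.4118
= 0.9607

0.9607


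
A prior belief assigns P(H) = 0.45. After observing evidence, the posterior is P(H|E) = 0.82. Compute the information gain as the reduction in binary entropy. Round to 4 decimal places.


H(prior) = -0.45*log2(0.45) - 0.55*log2(0.55)
= 0.9928
H(post) = -0.82*log2(0.82) - 0.18*log2(0.18)
= 0.6801
IG = 0.9928 - 0.6801 = 0.3127

0.3127


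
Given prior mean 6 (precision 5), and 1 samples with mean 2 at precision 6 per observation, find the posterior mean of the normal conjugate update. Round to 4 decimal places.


The posterior mean is a precision-weighted average of prior and data.
Post. prec. = 5 + 6 = 11
Post. mean = (30 + 12)/11 = 42/11 = 3.8182

3.8182


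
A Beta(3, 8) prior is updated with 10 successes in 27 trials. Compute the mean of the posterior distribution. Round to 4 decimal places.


After update: Beta(13, 25)
Mean = 13 / (13 + 25) = 13 / 38
= 0.3421

0.3421


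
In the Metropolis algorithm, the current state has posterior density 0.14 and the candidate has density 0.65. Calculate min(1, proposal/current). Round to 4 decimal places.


Ratio = 0.65/0.14 = 4.6429
Acceptance probability = min(1, 4.6429)
= 1.0

1.0


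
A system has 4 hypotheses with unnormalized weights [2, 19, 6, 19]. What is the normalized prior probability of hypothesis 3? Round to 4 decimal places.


The normalized prior is the weight divided by the total.
Total weight = 46
P(H3) = 6 / 46 = 0.1304

0.1304


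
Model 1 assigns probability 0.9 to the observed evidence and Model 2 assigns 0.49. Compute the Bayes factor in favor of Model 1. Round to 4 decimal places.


BF = P(data|M1) / P(data|M2)
= 0.9 / 0.49 = 1.8367

1.8367


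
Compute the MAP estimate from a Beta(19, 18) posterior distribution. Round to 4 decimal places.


MAP = mode of Beta distribution
= (alpha - 1)/(alpha + beta - 2)
= (19-1)/(19+18-2)
= 18/35 = 0.5143

0.5143


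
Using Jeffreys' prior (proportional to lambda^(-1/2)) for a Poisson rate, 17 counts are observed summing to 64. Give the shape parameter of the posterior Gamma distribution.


Conjugate update: Gamma(prior_shape + S, prior_rate + n).
Prior shape = 0.5, prior rate = 0.
Posterior shape = 0.5 + S = 0.5 + 64 = 64.5

64.5


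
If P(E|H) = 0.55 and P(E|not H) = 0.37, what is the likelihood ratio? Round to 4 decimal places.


Likelihood ratio = P(E|H) / P(E|not H)
= 0.55 / 0.37
= 1.4865

1.4865


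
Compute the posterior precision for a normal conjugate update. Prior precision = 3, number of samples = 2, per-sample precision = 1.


tau_post = tau_0 + n * tau
= 3 + 2 * 1 = 5

5


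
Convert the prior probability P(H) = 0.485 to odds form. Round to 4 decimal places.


P(not H) = 1 - 0.485 = 0.515
Odds = 0.485 / 0.515 = 0.9417

0.9417


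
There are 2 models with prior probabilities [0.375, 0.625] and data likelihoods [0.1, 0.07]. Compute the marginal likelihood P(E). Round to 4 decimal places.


P(E) = sum over models of P(M_i) * P(E|M_i)
= 0.375*0.1 + 0.625*0.07
= 0.0813

0.0813


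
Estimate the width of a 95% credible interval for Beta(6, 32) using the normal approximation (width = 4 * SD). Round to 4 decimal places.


For Beta(a,b): Var = ab/((a+b)^2(a+b+1))
Var = 0.0034, SD = 0.0584
Approximate 95% CI width = 4 * 0.0584 = 0.2336

0.2336


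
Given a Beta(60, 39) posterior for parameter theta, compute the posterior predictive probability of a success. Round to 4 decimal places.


For a Beta-Bernoulli model, the predictive probability is the mean:
P(success) = 60/(60+39) = 60/99 = 0.6061

0.6061


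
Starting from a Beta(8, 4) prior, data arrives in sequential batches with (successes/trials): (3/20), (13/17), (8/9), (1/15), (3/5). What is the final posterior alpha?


In sequential Bayesian updating, we sum all successes.
Total successes = 28
Final alpha = 8 + 28 = 36

36


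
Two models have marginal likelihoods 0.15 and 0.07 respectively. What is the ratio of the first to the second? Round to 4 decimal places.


Evidence ratio = 0.15 / 0.07
= 2.1429

2.1429


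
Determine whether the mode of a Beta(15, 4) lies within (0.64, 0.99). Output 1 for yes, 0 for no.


First find the mode: (a-1)/(a+b-2) = 0.8235
Is 0.8235 in (0.64, 0.99)? 1

1


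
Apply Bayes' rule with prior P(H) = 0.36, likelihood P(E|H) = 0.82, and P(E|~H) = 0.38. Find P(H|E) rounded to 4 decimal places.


Step 1: Compute marginal P(E) = P(E|H)P(H) + P(E|~H)P(~H)
= 0.82*0.36 + 0.38*0.64 = 0.5384
Step 2: P(H|E) = P(E|H)P(H)/P(E) = 0.2952/0.5384
= 0.5483

0.5483


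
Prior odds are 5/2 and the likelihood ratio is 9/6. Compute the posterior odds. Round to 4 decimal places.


Posterior odds = prior odds * likelihood ratio
= (5/2) * (9/6)
= 45 / 12
= 3.75

3.75


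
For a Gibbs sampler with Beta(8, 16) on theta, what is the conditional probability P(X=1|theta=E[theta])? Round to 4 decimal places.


E[theta] = 8/(8+16) = 0.3333
P(X=1|theta) = theta = 0.3333

0.3333


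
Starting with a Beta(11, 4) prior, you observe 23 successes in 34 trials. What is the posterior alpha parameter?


For a Beta-Binomial conjugate model:
Posterior alpha = prior alpha + number of successes
= 11 + 23 = 34

34


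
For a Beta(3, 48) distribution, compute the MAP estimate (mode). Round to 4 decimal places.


MAP = mode = (a-1)/(a+b-2)
= (3-1)/(3+48-2)
= 2/49 = 0.0408

0.0408


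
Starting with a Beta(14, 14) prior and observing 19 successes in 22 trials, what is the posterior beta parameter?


Posterior beta = prior beta + failures
Failures = 22 - 19 = 3
beta_post = 14 + 3 = 17

17


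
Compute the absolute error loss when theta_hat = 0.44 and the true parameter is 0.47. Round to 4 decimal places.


L = |theta_hat - theta_true|
= |0.44 - 0.47| = 0.03

0.03


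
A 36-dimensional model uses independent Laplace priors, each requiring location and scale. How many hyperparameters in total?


Per parameter: 2 (location and scale).
Total = 36 * 2 = 72

72


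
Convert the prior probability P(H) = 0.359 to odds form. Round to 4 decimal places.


P(not H) = 1 - 0.359 = 0.641
Odds = 0.359 / 0.641 = 0.5601

0.5601


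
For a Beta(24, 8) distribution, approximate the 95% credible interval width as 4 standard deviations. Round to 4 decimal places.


Variance of Beta(a,b) = ab / ((a+b)^2 * (a+b+1))
= 24*8 / ((32)^2 * 33)
= 0.0057
SD = sqrt(0.0057) = 0.0754
Width = 4 * SD = 0.3015

0.3015


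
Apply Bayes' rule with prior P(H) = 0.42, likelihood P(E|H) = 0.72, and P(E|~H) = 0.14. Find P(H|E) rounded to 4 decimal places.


Step 1: Compute marginal P(E) = P(E|H)P(H) + P(E|~H)P(~H)
= 0.72*0.42 + 0.14*0.58 = 0.3836
Step 2: P(H|E) = P(E|H)P(H)/P(E) = 0.3024/0.3836
= 0.7883

0.7883


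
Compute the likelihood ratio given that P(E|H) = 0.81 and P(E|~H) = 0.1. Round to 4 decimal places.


LR = P(E|H) / P(E|~H)
= 0.81 / 0.1 = 8.1

8.1


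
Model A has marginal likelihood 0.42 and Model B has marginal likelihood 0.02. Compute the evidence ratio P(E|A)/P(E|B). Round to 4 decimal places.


Evidence ratio = P(E|A) / P(E|B)
= 0.42 / 0.02
= 21.0

21.0


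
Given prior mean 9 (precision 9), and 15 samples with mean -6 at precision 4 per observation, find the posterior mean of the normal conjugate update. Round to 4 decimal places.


The posterior mean is a precision-weighted average of prior and data.
Post. prec. = 9 + 60 = 69
Post. mean = (81 + -360)/69 = -279/69 = -4.0435

-4.0435


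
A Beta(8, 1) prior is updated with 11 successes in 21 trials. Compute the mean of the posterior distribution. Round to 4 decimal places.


After update: Beta(19, 11)
Mean = 19 / (19 + 11) = 19 / 30
= 0.6333

0.6333


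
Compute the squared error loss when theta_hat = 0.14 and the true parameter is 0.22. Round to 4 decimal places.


L = (theta_hat - theta_true)^2
= (0.14 - 0.22)^2
= -0.08^2 = 0.0064

0.0064


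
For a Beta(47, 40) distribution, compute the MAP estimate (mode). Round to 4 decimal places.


MAP = mode = (a-1)/(a+b-2)
= (47-1)/(47+40-2)
= 46/85 = 0.5412

0.5412


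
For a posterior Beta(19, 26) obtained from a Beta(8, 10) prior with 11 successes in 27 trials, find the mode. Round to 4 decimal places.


Mode = (alpha - 1) / (alpha + beta - 2)
= 18 / 43
= 0.4186

0.4186


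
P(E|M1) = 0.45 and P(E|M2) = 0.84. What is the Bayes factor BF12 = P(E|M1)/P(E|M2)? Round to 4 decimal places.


Bayes factor BF12 = P(E|M1) / P(E|M2)
= 0.45 / 0.84
= 0.5357

0.5357


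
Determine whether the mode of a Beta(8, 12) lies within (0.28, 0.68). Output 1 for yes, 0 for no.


First find the mode: (a-1)/(a+b-2) = 0.3889
Is 0.3889 in (0.28, 0.68)? 1

1


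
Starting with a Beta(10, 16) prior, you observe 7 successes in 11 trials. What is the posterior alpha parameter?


For a Beta-Binomial conjugate model:
Posterior alpha = prior alpha + number of successes
= 10 + 7 = 17

17


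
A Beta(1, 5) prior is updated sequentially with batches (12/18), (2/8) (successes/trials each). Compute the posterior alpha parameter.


Sequential conjugate updating is equivalent to a single batch update.
Total successes across all batches = 14
alpha_posterior = alpha_prior + total_successes = 1 + 14
= 15

15


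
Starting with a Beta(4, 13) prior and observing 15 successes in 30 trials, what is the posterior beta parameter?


Posterior beta = prior beta + failures
Failures = 30 - 15 = 15
beta_post = 13 + 15 = 28

28


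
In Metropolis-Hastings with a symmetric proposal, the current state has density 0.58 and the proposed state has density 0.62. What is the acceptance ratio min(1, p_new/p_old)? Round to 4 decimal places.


Ratio = p_new / p_old = 0.62 / 0.58 = 1.069
Acceptance = min(1, 1.069) = 1.0

1.0


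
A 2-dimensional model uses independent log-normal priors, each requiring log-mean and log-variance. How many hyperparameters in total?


Per parameter: 2 (log-mean and log-variance).
Total = 2 * 2 = 4

4


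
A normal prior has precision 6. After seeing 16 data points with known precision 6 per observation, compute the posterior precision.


In the conjugate normal model, precisions add:
tau_posterior = tau_prior + n * tau_data
= 6 + 16*6 = 102

102


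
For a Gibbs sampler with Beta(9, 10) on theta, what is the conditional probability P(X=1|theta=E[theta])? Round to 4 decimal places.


E[theta] = 9/(9+10) = 0.4737
P(X=1|theta) = theta = 0.4737

0.4737
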